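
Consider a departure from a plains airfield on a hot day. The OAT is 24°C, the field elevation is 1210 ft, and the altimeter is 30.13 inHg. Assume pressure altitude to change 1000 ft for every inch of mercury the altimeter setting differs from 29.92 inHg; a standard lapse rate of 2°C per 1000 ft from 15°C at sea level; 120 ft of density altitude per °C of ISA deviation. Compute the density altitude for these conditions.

2320 ft

Pressure altitude = 1210 + (29.92 − 30.13) × 1000 = 1210 + (-210) = 1000 ft.
ISA temperature at 1000 ft = 15 − 2 × (1000/1000) = 13°C.
ISA deviation = 24 − 13 = +11°C.
Density altitude = 1000 + 120 × (11) = 2320 ft.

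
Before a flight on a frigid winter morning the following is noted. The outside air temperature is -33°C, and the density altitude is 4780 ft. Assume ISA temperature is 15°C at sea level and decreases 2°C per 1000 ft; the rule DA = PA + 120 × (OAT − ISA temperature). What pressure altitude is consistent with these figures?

DA = PA + 120 × (OAT − (15 − 2·PA/1000)) = PA + 120·OAT − 1800 + 0.24·PA = 1.24·PA + 120·OAT − 1800.
So 1.24·PA = 4780 − 120 × (-33) + 1800 = 10540.
PA = 10540 / 1.24 = 8500 ft.

8500 ft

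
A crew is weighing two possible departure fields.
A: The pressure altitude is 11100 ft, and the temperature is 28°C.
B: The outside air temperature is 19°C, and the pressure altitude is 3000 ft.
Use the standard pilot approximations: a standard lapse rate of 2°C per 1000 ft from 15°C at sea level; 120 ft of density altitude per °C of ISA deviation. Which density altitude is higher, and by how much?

A by 11124 ft

A: ISA temp = -7.2°C, deviation +35.2°C, DA = 11100 + 120 × 35.2 = 15324 ft.
B: ISA temp = 9°C, deviation +10°C, DA = 3000 + 120 × 10 = 4200 ft.
A is higher by 15324 − 4200 = 11124 ft.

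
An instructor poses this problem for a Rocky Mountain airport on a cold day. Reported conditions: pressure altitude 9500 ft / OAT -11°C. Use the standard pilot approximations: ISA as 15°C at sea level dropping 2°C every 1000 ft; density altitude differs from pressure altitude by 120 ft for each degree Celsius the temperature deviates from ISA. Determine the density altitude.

ISA temperature at 9500 ft = 15 − 2 × (9500/1000) = -4°C.
ISA deviation = -11 − (-4) = -7°C.
Density altitude = 9500 + 120 × (-7) = 9500 + (-840) = 8660 ft.

8660 ft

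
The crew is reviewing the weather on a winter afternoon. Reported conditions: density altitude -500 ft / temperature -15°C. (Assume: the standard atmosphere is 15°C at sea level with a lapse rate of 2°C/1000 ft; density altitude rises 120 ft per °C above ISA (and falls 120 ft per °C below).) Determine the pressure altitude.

2500 ft

DA = PA + 120 × (OAT − (15 − 2·PA/1000)) = PA + 120·OAT − 1800 + 0.24·PA = 1.24·PA + 120·OAT − 1800.
So 1.24·PA = -500 − 120 × (-15) + 1800 = 3100.
PA = 3100 / 1.24 = 2500 ft.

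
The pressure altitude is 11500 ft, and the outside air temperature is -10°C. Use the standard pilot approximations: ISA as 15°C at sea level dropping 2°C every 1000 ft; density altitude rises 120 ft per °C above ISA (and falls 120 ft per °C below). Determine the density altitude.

11260 ft

ISA temperature at 11500 ft = 15 − 2 × (11500/1000) = -8°C.
ISA deviation = -10 − (-8) = -2°C.
Density altitude = 11500 + 120 × (-2) = 11500 + (-240) = 11260 ft.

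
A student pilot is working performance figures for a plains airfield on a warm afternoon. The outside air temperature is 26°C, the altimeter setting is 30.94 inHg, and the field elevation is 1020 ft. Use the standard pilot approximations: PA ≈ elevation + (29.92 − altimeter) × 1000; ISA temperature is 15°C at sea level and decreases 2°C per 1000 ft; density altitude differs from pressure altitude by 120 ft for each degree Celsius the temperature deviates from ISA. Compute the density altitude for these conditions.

1320 ft

Pressure altitude = 1020 + (29.92 − 30.94) × 1000 = 1020 + (-1020) = 0 ft.
ISA temperature at 0 ft = 15 − 2 × (0/1000) = 15°C.
ISA deviation = 26 − 15 = +11°C.
Density altitude = 0 + 120 × (11) = 1320 ft.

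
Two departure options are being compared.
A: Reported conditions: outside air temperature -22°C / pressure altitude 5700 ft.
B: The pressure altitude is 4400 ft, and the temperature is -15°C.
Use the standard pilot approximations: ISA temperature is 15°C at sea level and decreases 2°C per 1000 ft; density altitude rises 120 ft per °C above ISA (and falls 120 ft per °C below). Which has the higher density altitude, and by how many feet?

A by 772 ft

A: ISA temp = 3.6°C, deviation -25.6°C, DA = 5700 + 120 × (-25.6) = 2628 ft.
B: ISA temp = 6.2°C, deviation -21.2°C, DA = 4400 + 120 × (-21.2) = 1856 ft.
A is higher by 2628 − 1856 = 772 ft.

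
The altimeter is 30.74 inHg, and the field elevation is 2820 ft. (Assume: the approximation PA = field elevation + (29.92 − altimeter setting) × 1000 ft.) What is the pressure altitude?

Pressure correction = (29.92 − 30.74) × 1000 = -820 ft.
Pressure altitude = 2820 + (-820) = 2000 ft.

2000 ft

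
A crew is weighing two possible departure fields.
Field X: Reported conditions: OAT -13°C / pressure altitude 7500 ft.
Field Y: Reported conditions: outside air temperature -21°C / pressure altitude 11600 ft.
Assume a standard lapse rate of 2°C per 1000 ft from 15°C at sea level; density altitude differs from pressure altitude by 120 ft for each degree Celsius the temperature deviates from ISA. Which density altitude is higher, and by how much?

Field Y by 4124 ft

Field X: ISA temp = 0°C, deviation -13°C, DA = 7500 + 120 × (-13) = 5940 ft.
Field Y: ISA temp = -8.2°C, deviation -12.8°C, DA = 11600 + 120 × (-12.8) = 10064 ft.
Field Y is higher by 10064 − 5940 = 4124 ft.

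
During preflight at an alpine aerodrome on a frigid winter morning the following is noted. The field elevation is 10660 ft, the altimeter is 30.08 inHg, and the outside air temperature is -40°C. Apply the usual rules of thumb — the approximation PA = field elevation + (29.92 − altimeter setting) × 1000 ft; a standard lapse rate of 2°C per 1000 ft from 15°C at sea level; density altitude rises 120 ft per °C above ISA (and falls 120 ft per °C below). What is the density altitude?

Pressure altitude = 10660 + (29.92 − 30.08) × 1000 = 10660 + (-160) = 10500 ft.
ISA temperature at 10500 ft = 15 − 2 × (10500/1000) = -6°C.
ISA deviation = -40 − (-6) = -34°C.
Density altitude = 10500 + 120 × (-34) = 6420 ft.

6420 ft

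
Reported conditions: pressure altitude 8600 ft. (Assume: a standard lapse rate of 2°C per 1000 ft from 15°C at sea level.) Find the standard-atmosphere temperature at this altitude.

-2.2°C

ISA temperature = 15 − 2 × (8600/1000) = 15 − 17.2 = -2.2°C.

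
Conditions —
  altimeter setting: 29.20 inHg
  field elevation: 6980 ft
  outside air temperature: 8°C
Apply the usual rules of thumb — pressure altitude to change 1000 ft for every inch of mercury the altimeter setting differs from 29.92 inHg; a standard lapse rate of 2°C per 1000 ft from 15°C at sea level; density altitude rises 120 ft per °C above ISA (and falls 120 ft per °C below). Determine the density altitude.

Pressure altitude = 6980 + (29.92 − 29.20) × 1000 = 6980 + (+720) = 7700 ft.
ISA temperature at 7700 ft = 15 − 2 × (7700/1000) = -0.4°C.
ISA deviation = 8 − (-0.4) = +8.4°C.
Density altitude = 7700 + 120 × (8.4) = 8708 ft.

8708 ft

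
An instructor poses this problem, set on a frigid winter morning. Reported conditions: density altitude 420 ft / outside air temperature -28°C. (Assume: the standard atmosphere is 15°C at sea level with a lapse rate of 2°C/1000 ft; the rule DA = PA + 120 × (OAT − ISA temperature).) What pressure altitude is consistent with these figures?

DA = PA + 120 × (OAT − (15 − 2·PA/1000)) = PA + 120·OAT − 1800 + 0.24·PA = 1.24·PA + 120·OAT − 1800.
So 1.24·PA = 420 − 120 × (-28) + 1800 = 5580.
PA = 5580 / 1.24 = 4500 ft.

4500 ft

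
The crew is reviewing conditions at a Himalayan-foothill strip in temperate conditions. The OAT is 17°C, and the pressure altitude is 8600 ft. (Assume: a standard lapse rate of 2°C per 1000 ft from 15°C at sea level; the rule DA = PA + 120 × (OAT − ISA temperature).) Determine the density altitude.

10904 ft

ISA temperature at 8600 ft = 15 − 2 × (8600/1000) = -2.2°C.
ISA deviation = 17 − (-2.2) = +19.2°C.
Density altitude = 8600 + 120 × (19.2) = 8600 + (+2304) = 10904 ft.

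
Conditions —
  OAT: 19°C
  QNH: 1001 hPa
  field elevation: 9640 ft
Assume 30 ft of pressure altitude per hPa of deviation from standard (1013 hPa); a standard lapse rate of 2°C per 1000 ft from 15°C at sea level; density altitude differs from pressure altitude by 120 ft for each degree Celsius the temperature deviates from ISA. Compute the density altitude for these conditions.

Pressure altitude = 9640 + (1013 − 1001) × 30 = 9640 + (+360) = 10000 ft.
ISA temperature at 10000 ft = 15 − 2 × (10000/1000) = -5°C.
ISA deviation = 19 − (-5) = +24°C.
Density altitude = 10000 + 120 × (24) = 12880 ft.

12880 ft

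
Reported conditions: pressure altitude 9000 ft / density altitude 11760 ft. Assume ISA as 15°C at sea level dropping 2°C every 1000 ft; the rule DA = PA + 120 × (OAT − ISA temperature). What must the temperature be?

Density altitude − pressure altitude = 11760 − 9000 = +2760 ft.
At 120 ft/°C that is an ISA deviation of 2760/120 = +23°C.
ISA temperature at 9000 ft = 15 − 2 × (9000/1000) = -3°C.
OAT = ISA + deviation = -3 + (+23) = 20°C.

20°C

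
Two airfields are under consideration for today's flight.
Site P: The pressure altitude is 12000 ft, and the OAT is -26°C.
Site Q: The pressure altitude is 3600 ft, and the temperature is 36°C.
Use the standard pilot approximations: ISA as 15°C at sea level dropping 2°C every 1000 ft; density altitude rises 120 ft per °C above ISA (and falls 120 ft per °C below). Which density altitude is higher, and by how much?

Site P by 2976 ft

Site P: ISA temp = -9°C, deviation -17°C, DA = 12000 + 120 × (-17) = 9960 ft.
Site Q: ISA temp = 7.8°C, deviation +28.2°C, DA = 3600 + 120 × 28.2 = 6984 ft.
Site P is higher by 9960 − 6984 = 2976 ft.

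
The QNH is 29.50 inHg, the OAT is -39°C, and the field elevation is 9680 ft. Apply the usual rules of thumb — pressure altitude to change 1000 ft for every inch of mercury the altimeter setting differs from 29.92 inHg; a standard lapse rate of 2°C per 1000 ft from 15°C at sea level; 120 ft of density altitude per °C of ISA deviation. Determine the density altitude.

Pressure altitude = 9680 + (29.92 − 29.50) × 1000 = 9680 + (+420) = 10100 ft.
ISA temperature at 10100 ft = 15 − 2 × (10100/1000) = -5.2°C.
ISA deviation = -39 − (-5.2) = -33.8°C.
Density altitude = 10100 + 120 × (-33.8) = 6044 ft.

6044 ft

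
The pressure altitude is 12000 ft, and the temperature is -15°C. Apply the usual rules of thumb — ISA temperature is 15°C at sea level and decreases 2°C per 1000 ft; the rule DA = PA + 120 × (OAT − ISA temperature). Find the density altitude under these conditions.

ISA temperature at 12000 ft = 15 − 2 × (12000/1000) = -9°C.
ISA deviation = -15 − (-9) = -6°C.
Density altitude = 12000 + 120 × (-6) = 12000 + (-720) = 11280 ft.

11280 ft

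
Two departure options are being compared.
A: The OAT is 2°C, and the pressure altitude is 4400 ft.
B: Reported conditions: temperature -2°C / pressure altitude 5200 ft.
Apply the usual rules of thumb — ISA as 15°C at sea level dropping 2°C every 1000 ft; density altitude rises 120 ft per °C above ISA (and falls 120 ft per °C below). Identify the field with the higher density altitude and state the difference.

A: ISA temp = 6.2°C, deviation -4.2°C, DA = 4400 + 120 × (-4.2) = 3896 ft.
B: ISA temp = 4.6°C, deviation -6.6°C, DA = 5200 + 120 × (-6.6) = 4408 ft.
B is higher by 4408 − 3896 = 512 ft.

B by 512 ft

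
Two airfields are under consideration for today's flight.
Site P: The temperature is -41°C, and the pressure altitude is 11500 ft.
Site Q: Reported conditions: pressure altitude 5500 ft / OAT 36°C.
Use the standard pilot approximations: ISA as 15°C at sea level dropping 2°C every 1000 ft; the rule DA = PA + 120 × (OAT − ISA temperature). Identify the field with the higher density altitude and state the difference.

Site P: ISA temp = -8°C, deviation -33°C, DA = 11500 + 120 × (-33) = 7540 ft.
Site Q: ISA temp = 4°C, deviation +32°C, DA = 5500 + 120 × 32 = 9340 ft.
Site Q is higher by 9340 − 7540 = 1800 ft.

Site Q by 1800 ft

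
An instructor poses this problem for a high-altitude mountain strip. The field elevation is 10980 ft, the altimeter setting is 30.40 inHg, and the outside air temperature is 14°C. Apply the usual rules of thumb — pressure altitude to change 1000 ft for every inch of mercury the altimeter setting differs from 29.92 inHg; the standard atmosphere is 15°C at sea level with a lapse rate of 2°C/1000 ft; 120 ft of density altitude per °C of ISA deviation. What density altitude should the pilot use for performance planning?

Pressure altitude = 10980 + (29.92 − 30.40) × 1000 = 10980 + (-480) = 10500 ft.
ISA temperature at 10500 ft = 15 − 2 × (10500/1000) = -6°C.
ISA deviation = 14 − (-6) = +20°C.
Density altitude = 10500 + 120 × (20) = 12900 ft.

12900 ft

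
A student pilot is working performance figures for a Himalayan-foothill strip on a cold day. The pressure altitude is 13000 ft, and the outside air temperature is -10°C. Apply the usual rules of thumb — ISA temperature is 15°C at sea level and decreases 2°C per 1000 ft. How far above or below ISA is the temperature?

ISA temperature at 13000 ft = 15 − 2 × (13000/1000) = -11°C.
Deviation = OAT − ISA = -10 − (-11) = +1°C.

ISA+1°C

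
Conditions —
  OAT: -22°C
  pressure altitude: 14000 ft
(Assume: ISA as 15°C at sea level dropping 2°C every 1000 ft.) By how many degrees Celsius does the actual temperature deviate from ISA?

ISA-9°C

ISA temperature at 14000 ft = 15 − 2 × (14000/1000) = -13°C.
Deviation = OAT − ISA = -22 − (-13) = -9°C.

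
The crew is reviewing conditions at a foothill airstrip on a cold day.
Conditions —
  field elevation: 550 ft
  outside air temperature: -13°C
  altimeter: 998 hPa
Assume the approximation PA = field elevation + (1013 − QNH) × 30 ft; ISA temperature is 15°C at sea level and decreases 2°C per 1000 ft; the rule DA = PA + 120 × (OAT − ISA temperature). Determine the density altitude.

-2120 ft

Pressure altitude = 550 + (1013 − 998) × 30 = 550 + (+450) = 1000 ft.
ISA temperature at 1000 ft = 15 − 2 × (1000/1000) = 13°C.
ISA deviation = -13 − 13 = -26°C.
Density altitude = 1000 + 120 × (-26) = -2120 ft.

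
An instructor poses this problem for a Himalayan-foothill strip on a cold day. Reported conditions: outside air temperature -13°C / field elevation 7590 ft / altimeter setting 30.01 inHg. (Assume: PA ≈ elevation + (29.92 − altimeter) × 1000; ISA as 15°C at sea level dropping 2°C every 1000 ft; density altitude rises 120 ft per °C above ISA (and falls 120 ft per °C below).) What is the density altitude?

5940 ft

Pressure altitude = 7590 + (29.92 − 30.01) × 1000 = 7590 + (-90) = 7500 ft.
ISA temperature at 7500 ft = 15 − 2 × (7500/1000) = 0°C.
ISA deviation = -13 − 0 = -13°C.
Density altitude = 7500 + 120 × (-13) = 5940 ft.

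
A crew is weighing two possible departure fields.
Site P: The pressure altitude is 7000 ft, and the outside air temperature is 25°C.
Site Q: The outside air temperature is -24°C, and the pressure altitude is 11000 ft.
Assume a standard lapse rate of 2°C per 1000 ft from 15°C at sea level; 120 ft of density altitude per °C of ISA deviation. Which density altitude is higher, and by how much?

Site P: ISA temp = 1°C, deviation +24°C, DA = 7000 + 120 × 24 = 9880 ft.
Site Q: ISA temp = -7°C, deviation -17°C, DA = 11000 + 120 × (-17) = 8960 ft.
Site P is higher by 9880 − 8960 = 920 ft.

Site P by 920 ft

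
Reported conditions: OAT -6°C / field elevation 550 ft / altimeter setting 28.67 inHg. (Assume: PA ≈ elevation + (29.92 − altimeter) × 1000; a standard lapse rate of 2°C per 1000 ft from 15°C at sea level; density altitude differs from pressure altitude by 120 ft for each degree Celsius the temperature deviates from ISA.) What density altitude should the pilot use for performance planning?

-288 ft

Pressure altitude = 550 + (29.92 − 28.67) × 1000 = 550 + (+1250) = 1800 ft.
ISA temperature at 1800 ft = 15 − 2 × (1800/1000) = 11.4°C.
ISA deviation = -6 − 11.4 = -17.4°C.
Density altitude = 1800 + 120 × (-17.4) = -288 ft.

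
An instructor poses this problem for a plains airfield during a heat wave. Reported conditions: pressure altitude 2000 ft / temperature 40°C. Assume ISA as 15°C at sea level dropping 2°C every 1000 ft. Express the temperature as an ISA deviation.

ISA+29°C

ISA temperature at 2000 ft = 15 − 2 × (2000/1000) = 11°C.
Deviation = OAT − ISA = 40 − 11 = +29°C.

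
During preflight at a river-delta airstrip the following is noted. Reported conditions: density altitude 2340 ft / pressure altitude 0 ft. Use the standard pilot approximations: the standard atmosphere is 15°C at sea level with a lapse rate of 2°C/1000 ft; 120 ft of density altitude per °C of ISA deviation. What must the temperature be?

34.5°C

Density altitude − pressure altitude = 2340 − 0 = +2340 ft.
At 120 ft/°C that is an ISA deviation of 2340/120 = +19.5°C.
ISA temperature at 0 ft = 15 − 2 × (0/1000) = 15°C.
OAT = ISA + deviation = 15 + (+19.5) = 34.5°C.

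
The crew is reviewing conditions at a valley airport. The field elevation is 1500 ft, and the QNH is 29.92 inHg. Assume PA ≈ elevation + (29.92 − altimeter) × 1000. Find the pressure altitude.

1500 ft

Pressure correction = (29.92 − 29.92) × 1000 = 0 ft.
Pressure altitude = 1500 + (0) = 1500 ft.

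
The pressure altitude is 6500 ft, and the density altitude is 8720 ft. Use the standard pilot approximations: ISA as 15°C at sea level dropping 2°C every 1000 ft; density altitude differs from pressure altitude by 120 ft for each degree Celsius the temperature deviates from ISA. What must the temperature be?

20.5°C

Density altitude − pressure altitude = 8720 − 6500 = +2220 ft.
At 120 ft/°C that is an ISA deviation of 2220/120 = +18.5°C.
ISA temperature at 6500 ft = 15 − 2 × (6500/1000) = 2°C.
OAT = ISA + deviation = 2 + (+18.5) = 20.5°C.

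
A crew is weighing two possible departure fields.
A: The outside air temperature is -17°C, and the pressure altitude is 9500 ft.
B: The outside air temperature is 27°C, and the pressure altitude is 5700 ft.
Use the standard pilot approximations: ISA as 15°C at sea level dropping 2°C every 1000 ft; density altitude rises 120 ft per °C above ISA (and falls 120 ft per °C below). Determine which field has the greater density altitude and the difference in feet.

A: ISA temp = -4°C, deviation -13°C, DA = 9500 + 120 × (-13) = 7940 ft.
B: ISA temp = 3.6°C, deviation +23.4°C, DA = 5700 + 120 × 23.4 = 8508 ft.
B is higher by 8508 − 7940 = 568 ft.

B by 568 ft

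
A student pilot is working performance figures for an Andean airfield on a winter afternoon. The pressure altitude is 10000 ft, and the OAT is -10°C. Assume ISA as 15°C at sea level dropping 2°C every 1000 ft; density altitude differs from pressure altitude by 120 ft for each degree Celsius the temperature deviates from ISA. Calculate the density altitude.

ISA temperature at 10000 ft = 15 − 2 × (10000/1000) = -5°C.
ISA deviation = -10 − (-5) = -5°C.
Density altitude = 10000 + 120 × (-5) = 10000 + (-600) = 9400 ft.

9400 ft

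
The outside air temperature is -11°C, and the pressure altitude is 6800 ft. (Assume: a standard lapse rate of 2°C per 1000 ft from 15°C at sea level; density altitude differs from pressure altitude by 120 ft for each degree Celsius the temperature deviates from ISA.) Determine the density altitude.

ISA temperature at 6800 ft = 15 − 2 × (6800/1000) = 1.4°C.
ISA deviation = -11 − 1.4 = -12.4°C.
Density altitude = 6800 + 120 × (-12.4) = 6800 + (-1488) = 5312 ft.

5312 ft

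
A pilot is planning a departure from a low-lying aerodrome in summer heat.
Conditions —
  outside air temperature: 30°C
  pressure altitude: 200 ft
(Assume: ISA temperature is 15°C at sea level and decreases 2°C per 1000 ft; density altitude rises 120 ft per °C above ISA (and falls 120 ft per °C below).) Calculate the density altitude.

ISA temperature at 200 ft = 15 − 2 × (200/1000) = 14.6°C.
ISA deviation = 30 − 14.6 = +15.4°C.
Density altitude = 200 + 120 × (15.4) = 200 + (+1848) = 2048 ft.

2048 ft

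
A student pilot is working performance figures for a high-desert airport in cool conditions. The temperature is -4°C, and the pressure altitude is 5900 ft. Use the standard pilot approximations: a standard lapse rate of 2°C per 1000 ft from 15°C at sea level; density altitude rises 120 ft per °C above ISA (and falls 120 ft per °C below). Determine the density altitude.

ISA temperature at 5900 ft = 15 − 2 × (5900/1000) = 3.2°C.
ISA deviation = -4 − 3.2 = -7.2°C.
Density altitude = 5900 + 120 × (-7.2) = 5900 + (-864) = 5036 ft.

5036 ft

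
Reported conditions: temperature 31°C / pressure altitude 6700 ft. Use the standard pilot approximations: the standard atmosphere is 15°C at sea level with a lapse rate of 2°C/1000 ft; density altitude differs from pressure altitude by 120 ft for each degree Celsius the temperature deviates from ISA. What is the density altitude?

ISA temperature at 6700 ft = 15 − 2 × (6700/1000) = 1.6°C.
ISA deviation = 31 − 1.6 = +29.4°C.
Density altitude = 6700 + 120 × (29.4) = 6700 + (+3528) = 10228 ft.

10228 ft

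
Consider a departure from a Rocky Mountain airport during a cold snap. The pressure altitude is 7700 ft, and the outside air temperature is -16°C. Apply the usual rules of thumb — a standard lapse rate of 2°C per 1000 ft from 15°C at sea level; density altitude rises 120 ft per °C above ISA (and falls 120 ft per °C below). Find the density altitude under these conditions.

ISA temperature at 7700 ft = 15 − 2 × (7700/1000) = -0.4°C.
ISA deviation = -16 − (-0.4) = -15.6°C.
Density altitude = 7700 + 120 × (-15.6) = 7700 + (-1872) = 5828 ft.

5828 ft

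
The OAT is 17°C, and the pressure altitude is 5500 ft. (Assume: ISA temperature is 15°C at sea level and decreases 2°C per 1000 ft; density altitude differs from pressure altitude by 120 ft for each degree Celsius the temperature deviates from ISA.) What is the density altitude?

ISA temperature at 5500 ft = 15 − 2 × (5500/1000) = 4°C.
ISA deviation = 17 − 4 = +13°C.
Density altitude = 5500 + 120 × (13) = 5500 + (+1560) = 7060 ft.

7060 ft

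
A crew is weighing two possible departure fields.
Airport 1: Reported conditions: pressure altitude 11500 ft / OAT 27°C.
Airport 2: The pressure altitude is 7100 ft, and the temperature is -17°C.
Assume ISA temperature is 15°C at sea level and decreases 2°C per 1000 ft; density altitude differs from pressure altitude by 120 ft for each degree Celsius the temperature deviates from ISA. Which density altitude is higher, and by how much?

Airport 1: ISA temp = -8°C, deviation +35°C, DA = 11500 + 120 × 35 = 15700 ft.
Airport 2: ISA temp = 0.8°C, deviation -17.8°C, DA = 7100 + 120 × (-17.8) = 4964 ft.
Airport 1 is higher by 15700 − 4964 = 10736 ft.

Airport 1 by 10736 ft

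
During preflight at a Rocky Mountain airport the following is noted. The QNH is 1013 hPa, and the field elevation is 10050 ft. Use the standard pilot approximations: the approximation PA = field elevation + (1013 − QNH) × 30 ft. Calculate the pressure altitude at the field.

Pressure correction = (1013 − 1013) × 30 = 0 ft.
Pressure altitude = 10050 + (0) = 10050 ft.

10050 ft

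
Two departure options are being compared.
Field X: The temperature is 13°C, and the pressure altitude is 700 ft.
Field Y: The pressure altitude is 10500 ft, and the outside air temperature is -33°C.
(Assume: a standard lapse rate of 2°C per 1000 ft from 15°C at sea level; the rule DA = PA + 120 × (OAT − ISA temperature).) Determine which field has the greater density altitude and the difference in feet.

Field Y by 6632 ft

Field X: ISA temp = 13.6°C, deviation -0.6°C, DA = 700 + 120 × (-0.6) = 628 ft.
Field Y: ISA temp = -6°C, deviation -27°C, DA = 10500 + 120 × (-27) = 7260 ft.
Field Y is higher by 7260 − 628 = 6632 ft.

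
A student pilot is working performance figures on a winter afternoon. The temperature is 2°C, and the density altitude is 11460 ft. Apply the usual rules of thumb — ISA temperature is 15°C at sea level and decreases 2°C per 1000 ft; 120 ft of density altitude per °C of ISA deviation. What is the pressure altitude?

DA = PA + 120 × (OAT − (15 − 2·PA/1000)) = PA + 120·OAT − 1800 + 0.24·PA = 1.24·PA + 120·OAT − 1800.
So 1.24·PA = 11460 − 120 × 2 + 1800 = 13020.
PA = 13020 / 1.24 = 10500 ft.

10500 ft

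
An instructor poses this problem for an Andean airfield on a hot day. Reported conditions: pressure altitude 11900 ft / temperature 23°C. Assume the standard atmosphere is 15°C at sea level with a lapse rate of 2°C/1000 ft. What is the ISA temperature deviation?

ISA+31.8°C

ISA temperature at 11900 ft = 15 − 2 × (11900/1000) = -8.8°C.
Deviation = OAT − ISA = 23 − (-8.8) = +31.8°C.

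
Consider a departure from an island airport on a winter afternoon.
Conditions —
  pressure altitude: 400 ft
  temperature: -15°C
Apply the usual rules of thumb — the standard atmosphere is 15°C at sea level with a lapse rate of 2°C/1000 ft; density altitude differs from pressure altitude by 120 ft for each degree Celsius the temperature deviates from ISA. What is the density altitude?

-3104 ft

ISA temperature at 400 ft = 15 − 2 × (400/1000) = 14.2°C.
ISA deviation = -15 − 14.2 = -29.2°C.
Density altitude = 400 + 120 × (-29.2) = 400 + (-3504) = -3104 ft.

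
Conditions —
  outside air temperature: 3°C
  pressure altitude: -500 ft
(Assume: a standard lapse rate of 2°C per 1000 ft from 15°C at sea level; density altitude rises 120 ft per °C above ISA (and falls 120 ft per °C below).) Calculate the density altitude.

-2060 ft

ISA temperature at -500 ft = 15 − 2 × (-500/1000) = 16°C.
ISA deviation = 3 − 16 = -13°C.
Density altitude = -500 + 120 × (-13) = -500 + (-1560) = -2060 ft.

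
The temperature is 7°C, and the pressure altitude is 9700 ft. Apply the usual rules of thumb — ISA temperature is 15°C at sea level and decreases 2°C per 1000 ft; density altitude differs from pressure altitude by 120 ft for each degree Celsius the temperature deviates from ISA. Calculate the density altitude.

ISA temperature at 9700 ft = 15 − 2 × (9700/1000) = -4.4°C.
ISA deviation = 7 − (-4.4) = +11.4°C.
Density altitude = 9700 + 120 × (11.4) = 9700 + (+1368) = 11068 ft.

11068 ft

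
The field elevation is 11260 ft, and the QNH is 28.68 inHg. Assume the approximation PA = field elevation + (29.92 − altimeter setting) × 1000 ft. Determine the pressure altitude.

12500 ft

Pressure correction = (29.92 − 28.68) × 1000 = +1240 ft.
Pressure altitude = 11260 + (+1240) = 12500 ft.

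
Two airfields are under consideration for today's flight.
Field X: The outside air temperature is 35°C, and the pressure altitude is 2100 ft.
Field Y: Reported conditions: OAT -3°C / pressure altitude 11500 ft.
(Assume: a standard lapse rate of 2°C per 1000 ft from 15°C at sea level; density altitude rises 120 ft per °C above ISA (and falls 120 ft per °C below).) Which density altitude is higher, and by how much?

Field Y by 7096 ft

Field X: ISA temp = 10.8°C, deviation +24.2°C, DA = 2100 + 120 × 24.2 = 5004 ft.
Field Y: ISA temp = -8°C, deviation +5°C, DA = 11500 + 120 × 5 = 12100 ft.
Field Y is higher by 12100 − 5004 = 7096 ft.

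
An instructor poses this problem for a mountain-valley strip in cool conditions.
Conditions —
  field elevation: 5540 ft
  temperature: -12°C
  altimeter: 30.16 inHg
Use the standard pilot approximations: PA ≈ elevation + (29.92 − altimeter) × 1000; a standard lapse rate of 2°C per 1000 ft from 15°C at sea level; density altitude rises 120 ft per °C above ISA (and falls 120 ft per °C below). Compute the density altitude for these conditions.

Pressure altitude = 5540 + (29.92 − 30.16) × 1000 = 5540 + (-240) = 5300 ft.
ISA temperature at 5300 ft = 15 − 2 × (5300/1000) = 4.4°C.
ISA deviation = -12 − 4.4 = -16.4°C.
Density altitude = 5300 + 120 × (-16.4) = 3332 ft.

3332 ft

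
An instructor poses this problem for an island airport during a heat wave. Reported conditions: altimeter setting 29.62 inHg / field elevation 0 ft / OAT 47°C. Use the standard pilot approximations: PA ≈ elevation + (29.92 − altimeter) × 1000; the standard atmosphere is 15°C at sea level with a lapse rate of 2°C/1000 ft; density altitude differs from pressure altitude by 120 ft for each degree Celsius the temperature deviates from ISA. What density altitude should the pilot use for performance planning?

Pressure altitude = 0 + (29.92 − 29.62) × 1000 = 0 + (+300) = 300 ft.
ISA temperature at 300 ft = 15 − 2 × (300/1000) = 14.4°C.
ISA deviation = 47 − 14.4 = +32.6°C.
Density altitude = 300 + 120 × (32.6) = 4212 ft.

4212 ft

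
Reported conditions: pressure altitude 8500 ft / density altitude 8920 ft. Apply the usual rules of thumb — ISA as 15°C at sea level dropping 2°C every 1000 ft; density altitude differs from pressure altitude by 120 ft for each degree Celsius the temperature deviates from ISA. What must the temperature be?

Density altitude − pressure altitude = 8920 − 8500 = +420 ft.
At 120 ft/°C that is an ISA deviation of 420/120 = +3.5°C.
ISA temperature at 8500 ft = 15 − 2 × (8500/1000) = -2°C.
OAT = ISA + deviation = -2 + (+3.5) = 1.5°C.

1.5°C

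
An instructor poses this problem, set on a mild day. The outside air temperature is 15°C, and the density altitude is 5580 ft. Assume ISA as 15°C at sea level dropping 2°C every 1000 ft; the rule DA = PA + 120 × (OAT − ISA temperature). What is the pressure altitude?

4500 ft

DA = PA + 120 × (OAT − (15 − 2·PA/1000)) = PA + 120·OAT − 1800 + 0.24·PA = 1.24·PA + 120·OAT − 1800.
So 1.24·PA = 5580 − 120 × 15 + 1800 = 5580.
PA = 5580 / 1.24 = 4500 ft.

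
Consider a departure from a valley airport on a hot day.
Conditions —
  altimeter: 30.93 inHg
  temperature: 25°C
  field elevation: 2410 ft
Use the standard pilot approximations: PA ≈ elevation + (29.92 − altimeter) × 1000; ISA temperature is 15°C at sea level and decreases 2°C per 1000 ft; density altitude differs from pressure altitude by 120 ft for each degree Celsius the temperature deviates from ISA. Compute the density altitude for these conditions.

Pressure altitude = 2410 + (29.92 − 30.93) × 1000 = 2410 + (-1010) = 1400 ft.
ISA temperature at 1400 ft = 15 − 2 × (1400/1000) = 12.2°C.
ISA deviation = 25 − 12.2 = +12.8°C.
Density altitude = 1400 + 120 × (12.8) = 2936 ft.

2936 ft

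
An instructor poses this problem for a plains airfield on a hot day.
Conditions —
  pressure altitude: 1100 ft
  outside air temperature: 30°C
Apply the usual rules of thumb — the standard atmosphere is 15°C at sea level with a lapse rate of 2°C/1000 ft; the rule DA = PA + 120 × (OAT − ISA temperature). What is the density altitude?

ISA temperature at 1100 ft = 15 − 2 × (1100/1000) = 12.8°C.
ISA deviation = 30 − 12.8 = +17.2°C.
Density altitude = 1100 + 120 × (17.2) = 1100 + (+2064) = 3164 ft.

3164 ft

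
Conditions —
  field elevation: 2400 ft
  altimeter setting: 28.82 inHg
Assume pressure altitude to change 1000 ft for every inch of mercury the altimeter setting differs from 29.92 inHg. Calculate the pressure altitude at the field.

Pressure correction = (29.92 − 28.82) × 1000 = +1100 ft.
Pressure altitude = 2400 + (+1100) = 3500 ft.

3500 ft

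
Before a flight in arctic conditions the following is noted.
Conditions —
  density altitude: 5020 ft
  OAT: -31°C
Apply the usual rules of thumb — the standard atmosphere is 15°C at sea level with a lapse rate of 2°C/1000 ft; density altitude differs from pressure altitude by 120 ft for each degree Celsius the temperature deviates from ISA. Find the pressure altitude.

8500 ft

DA = PA + 120 × (OAT − (15 − 2·PA/1000)) = PA + 120·OAT − 1800 + 0.24·PA = 1.24·PA + 120·OAT − 1800.
So 1.24·PA = 5020 − 120 × (-31) + 1800 = 10540.
PA = 10540 / 1.24 = 8500 ft.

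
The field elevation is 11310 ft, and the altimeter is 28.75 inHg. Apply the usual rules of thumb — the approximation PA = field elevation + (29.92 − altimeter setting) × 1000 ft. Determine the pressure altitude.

12480 ft

Pressure correction = (29.92 − 28.75) × 1000 = +1170 ft.
Pressure altitude = 11310 + (+1170) = 12480 ft.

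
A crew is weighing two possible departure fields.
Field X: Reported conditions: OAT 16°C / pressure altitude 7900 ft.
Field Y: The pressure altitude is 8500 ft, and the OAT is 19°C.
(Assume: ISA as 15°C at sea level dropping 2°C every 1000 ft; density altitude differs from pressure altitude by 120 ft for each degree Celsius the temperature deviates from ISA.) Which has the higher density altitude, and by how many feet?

Field Y by 1104 ft

Field X: ISA temp = -0.8°C, deviation +16.8°C, DA = 7900 + 120 × 16.8 = 9916 ft.
Field Y: ISA temp = -2°C, deviation +21°C, DA = 8500 + 120 × 21 = 11020 ft.
Field Y is higher by 11020 − 9916 = 1104 ft.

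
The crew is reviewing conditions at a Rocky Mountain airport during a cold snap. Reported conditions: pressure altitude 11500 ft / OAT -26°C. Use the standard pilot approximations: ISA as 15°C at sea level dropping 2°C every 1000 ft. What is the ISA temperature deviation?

ISA-18°C

ISA temperature at 11500 ft = 15 − 2 × (11500/1000) = -8°C.
Deviation = OAT − ISA = -26 − (-8) = -18°C.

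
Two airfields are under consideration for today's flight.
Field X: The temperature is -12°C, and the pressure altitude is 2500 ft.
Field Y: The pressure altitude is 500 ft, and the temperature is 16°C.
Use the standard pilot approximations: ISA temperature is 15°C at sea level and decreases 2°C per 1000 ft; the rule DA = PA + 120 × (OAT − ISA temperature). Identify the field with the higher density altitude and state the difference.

Field X: ISA temp = 10°C, deviation -22°C, DA = 2500 + 120 × (-22) = -140 ft.
Field Y: ISA temp = 14°C, deviation +2°C, DA = 500 + 120 × 2 = 740 ft.
Field Y is higher by 740 − (-140) = 880 ft.

Field Y by 880 ft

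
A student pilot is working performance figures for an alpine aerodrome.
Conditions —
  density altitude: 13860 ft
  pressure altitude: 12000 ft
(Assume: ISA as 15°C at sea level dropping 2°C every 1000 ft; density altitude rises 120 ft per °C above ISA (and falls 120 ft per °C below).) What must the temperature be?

Density altitude − pressure altitude = 13860 − 12000 = +1860 ft.
At 120 ft/°C that is an ISA deviation of 1860/120 = +15.5°C.
ISA temperature at 12000 ft = 15 − 2 × (12000/1000) = -9°C.
OAT = ISA + deviation = -9 + (+15.5) = 6.5°C.

6.5°C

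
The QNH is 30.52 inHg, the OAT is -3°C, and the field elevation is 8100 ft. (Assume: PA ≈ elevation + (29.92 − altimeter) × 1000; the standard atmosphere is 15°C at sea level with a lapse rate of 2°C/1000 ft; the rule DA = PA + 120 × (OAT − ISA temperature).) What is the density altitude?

7140 ft

Pressure altitude = 8100 + (29.92 − 30.52) × 1000 = 8100 + (-600) = 7500 ft.
ISA temperature at 7500 ft = 15 − 2 × (7500/1000) = 0°C.
ISA deviation = -3 − 0 = -3°C.
Density altitude = 7500 + 120 × (-3) = 7140 ft.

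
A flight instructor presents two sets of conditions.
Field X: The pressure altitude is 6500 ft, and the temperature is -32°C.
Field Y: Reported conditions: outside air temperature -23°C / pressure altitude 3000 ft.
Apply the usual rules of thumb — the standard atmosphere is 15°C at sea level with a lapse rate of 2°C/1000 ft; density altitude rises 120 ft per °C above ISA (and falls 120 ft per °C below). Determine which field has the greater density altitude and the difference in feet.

Field X by 3260 ft

Field X: ISA temp = 2°C, deviation -34°C, DA = 6500 + 120 × (-34) = 2420 ft.
Field Y: ISA temp = 9°C, deviation -32°C, DA = 3000 + 120 × (-32) = -840 ft.
Field X is higher by 2420 − (-840) = 3260 ft.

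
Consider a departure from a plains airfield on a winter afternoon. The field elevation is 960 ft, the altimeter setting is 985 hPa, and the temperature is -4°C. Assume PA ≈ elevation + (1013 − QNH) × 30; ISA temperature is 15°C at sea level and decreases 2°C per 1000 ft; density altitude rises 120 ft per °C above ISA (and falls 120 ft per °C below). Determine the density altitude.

-48 ft

Pressure altitude = 960 + (1013 − 985) × 30 = 960 + (+840) = 1800 ft.
ISA temperature at 1800 ft = 15 − 2 × (1800/1000) = 11.4°C.
ISA deviation = -4 − 11.4 = -15.4°C.
Density altitude = 1800 + 120 × (-15.4) = -48 ft.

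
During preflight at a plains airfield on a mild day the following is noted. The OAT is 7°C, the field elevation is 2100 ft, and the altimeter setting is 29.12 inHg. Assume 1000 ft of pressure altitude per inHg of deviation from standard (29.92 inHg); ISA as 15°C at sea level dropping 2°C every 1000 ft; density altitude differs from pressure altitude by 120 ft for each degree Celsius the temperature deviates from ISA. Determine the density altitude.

Pressure altitude = 2100 + (29.92 − 29.12) × 1000 = 2100 + (+800) = 2900 ft.
ISA temperature at 2900 ft = 15 − 2 × (2900/1000) = 9.2°C.
ISA deviation = 7 − 9.2 = -2.2°C.
Density altitude = 2900 + 120 × (-2.2) = 2636 ft.

2636 ft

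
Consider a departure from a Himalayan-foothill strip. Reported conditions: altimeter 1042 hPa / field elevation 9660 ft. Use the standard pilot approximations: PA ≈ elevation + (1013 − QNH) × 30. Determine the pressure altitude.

8790 ft

Pressure correction = (1013 − 1042) × 30 = -870 ft.
Pressure altitude = 9660 + (-870) = 8790 ft.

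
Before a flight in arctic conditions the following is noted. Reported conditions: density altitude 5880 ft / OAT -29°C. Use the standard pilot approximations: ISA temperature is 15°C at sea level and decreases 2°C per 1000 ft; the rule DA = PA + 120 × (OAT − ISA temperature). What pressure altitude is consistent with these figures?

DA = PA + 120 × (OAT − (15 − 2·PA/1000)) = PA + 120·OAT − 1800 + 0.24·PA = 1.24·PA + 120·OAT − 1800.
So 1.24·PA = 5880 − 120 × (-29) + 1800 = 11160.
PA = 11160 / 1.24 = 9000 ft.

9000 ft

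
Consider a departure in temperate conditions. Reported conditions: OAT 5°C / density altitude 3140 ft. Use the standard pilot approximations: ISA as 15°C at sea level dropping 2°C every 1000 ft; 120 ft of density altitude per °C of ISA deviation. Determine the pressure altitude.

3500 ft

DA = PA + 120 × (OAT − (15 − 2·PA/1000)) = PA + 120·OAT − 1800 + 0.24·PA = 1.24·PA + 120·OAT − 1800.
So 1.24·PA = 3140 − 120 × 5 + 1800 = 4340.
PA = 4340 / 1.24 = 3500 ft.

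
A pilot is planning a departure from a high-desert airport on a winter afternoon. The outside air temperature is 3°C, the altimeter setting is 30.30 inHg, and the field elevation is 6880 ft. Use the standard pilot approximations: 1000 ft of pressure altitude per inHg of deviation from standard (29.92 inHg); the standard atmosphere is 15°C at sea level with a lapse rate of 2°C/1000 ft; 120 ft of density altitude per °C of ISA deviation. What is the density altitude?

Pressure altitude = 6880 + (29.92 − 30.30) × 1000 = 6880 + (-380) = 6500 ft.
ISA temperature at 6500 ft = 15 − 2 × (6500/1000) = 2°C.
ISA deviation = 3 − 2 = +1°C.
Density altitude = 6500 + 120 × (1) = 6620 ft.

6620 ft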